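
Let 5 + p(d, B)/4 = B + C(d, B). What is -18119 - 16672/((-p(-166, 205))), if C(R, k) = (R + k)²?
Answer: -31178631/1721 ≈ -18117.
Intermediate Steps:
p(d, B) = -20 + 4*B + 4*(B + d)² (p(d, B) = -20 + 4*(B + (d + B)²) = -20 + 4*(B + (B + d)²) = -20 + (4*B + 4*(B + d)²) = -20 + 4*B + 4*(B + d)²)
-18119 - 16672/((-p(-166, 205))) = -18119 - 16672/((-(-20 + 4*205 + 4*(205 - 166)²))) = -18119 - 16672/((-(-20 + 820 + 4*39²))) = -18119 - 16672/((-(-20 + 820 + 4*1521))) = -18119 - 16672/((-(-20 + 820 + 6084))) = -18119 - 16672/((-1*6884)) = -18119 - 16672/(-6884) = -18119 - 16672*(-1)/6884 = -18119 - 1*(-4168/1721) = -18119 + 4168/1721 = -31178631/1721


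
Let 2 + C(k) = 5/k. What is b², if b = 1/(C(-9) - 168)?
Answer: 81/2356225 ≈ 3.4377e-5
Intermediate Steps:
C(k) = -2 + 5/k
b = -9/1535 (b = 1/((-2 + 5/(-9)) - 168) = 1/((-2 + 5*(-⅑)) - 168) = 1/((-2 - 5/9) - 168) = 1/(-23/9 - 168) = 1/(-1535/9) = -9/1535 ≈ -0.0058632)
b² = (-9/1535)² = 81/2356225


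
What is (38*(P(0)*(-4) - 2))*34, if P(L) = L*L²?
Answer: -2584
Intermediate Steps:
P(L) = L³
(38*(P(0)*(-4) - 2))*34 = (38*(0³*(-4) - 2))*34 = (38*(0*(-4) - 2))*34 = (38*(0 - 2))*34 = (38*(-2))*34 = -76*34 = -2584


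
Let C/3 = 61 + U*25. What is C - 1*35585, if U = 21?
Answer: -33827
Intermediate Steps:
C = 1758 (C = 3*(61 + 21*25) = 3*(61 + 525) = 3*586 = 1758)
C - 1*35585 = 1758 - 1*35585 = 1758 - 35585 = -33827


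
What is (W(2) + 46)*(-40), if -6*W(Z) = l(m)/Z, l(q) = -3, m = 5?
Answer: -1850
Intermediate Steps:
W(Z) = 1/(2*Z) (W(Z) = -(-1)/(2*Z) = 1/(2*Z))
(W(2) + 46)*(-40) = ((1/2)/2 + 46)*(-40) = ((1/2)*(1/2) + 46)*(-40) = (1/4 + 46)*(-40) = (185/4)*(-40) = -1850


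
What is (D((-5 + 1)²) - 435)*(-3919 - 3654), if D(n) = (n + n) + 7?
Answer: 2998908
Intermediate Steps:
D(n) = 7 + 2*n (D(n) = 2*n + 7 = 7 + 2*n)
(D((-5 + 1)²) - 435)*(-3919 - 3654) = ((7 + 2*(-5 + 1)²) - 435)*(-3919 - 3654) = ((7 + 2*(-4)²) - 435)*(-7573) = ((7 + 2*16) - 435)*(-7573) = ((7 + 32) - 435)*(-7573) = (39 - 435)*(-7573) = -396*(-7573) = 2998908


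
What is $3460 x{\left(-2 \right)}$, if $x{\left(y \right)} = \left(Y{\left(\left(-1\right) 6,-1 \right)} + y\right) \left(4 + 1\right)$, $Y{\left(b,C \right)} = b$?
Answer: $-138400$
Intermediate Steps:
$x{\left(y \right)} = -30 + 5 y$ ($x{\left(y \right)} = \left(\left(-1\right) 6 + y\right) \left(4 + 1\right) = \left(-6 + y\right) 5 = -30 + 5 y$)
$3460 x{\left(-2 \right)} = 3460 \left(-30 + 5 \left(-2\right)\right) = 3460 \left(-30 - 10\right) = 3460 \left(-40\right) = -138400$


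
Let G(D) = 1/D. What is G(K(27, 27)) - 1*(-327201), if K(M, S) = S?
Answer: 8834428/27 ≈ 3.2720e+5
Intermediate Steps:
G(K(27, 27)) - 1*(-327201) = 1/27 - 1*(-327201) = 1/27 + 327201 = 8834428/27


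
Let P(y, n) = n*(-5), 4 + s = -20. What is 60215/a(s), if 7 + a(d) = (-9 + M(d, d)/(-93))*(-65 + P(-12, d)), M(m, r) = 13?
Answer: -5599995/47401 ≈ -118.14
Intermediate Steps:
s = -24 (s = -4 - 20 = -24)
P(y, n) = -5*n
a(d) = 54599/93 + 4250*d/93 (a(d) = -7 + (-9 + 13/(-93))*(-65 - 5*d) = -7 + (-9 + 13*(-1/93))*(-65 - 5*d) = -7 + (-9 - 13/93)*(-65 - 5*d) = -7 - 850*(-65 - 5*d)/93 = -7 + (55250/93 + 4250*d/93) = 54599/93 + 4250*d/93)
60215/a(s) = 60215/(54599/93 + (4250/93)*(-24)) = 60215/(54599/93 - 34000/31) = 60215/(-47401/93) = 60215*(-93/47401) = -5599995/47401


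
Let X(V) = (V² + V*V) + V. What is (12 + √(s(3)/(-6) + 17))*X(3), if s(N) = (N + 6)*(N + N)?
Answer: 252 + 42*√2 ≈ 311.40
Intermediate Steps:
X(V) = V + 2*V² (X(V) = (V² + V²) + V = 2*V² + V = V + 2*V²)
s(N) = 2*N*(6 + N) (s(N) = (6 + N)*(2*N) = 2*N*(6 + N))
(12 + √(s(3)/(-6) + 17))*X(3) = (12 + √((2*3*(6 + 3))/(-6) + 17))*(3*(1 + 2*3)) = (12 + √((2*3*9)*(-⅙) + 17))*(3*(1 + 6)) = (12 + √(54*(-⅙) + 17))*(3*7) = (12 + √(-9 + 17))*21 = (12 + √8)*21 = (12 + 2*√2)*21 = 252 + 42*√2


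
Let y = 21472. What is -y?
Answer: -21472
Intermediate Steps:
-y = -1*21472 = -21472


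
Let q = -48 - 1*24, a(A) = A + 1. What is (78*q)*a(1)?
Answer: -11232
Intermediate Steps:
a(A) = 1 + A
q = -72 (q = -48 - 24 = -72)
(78*q)*a(1) = (78*(-72))*(1 + 1) = -5616*2 = -11232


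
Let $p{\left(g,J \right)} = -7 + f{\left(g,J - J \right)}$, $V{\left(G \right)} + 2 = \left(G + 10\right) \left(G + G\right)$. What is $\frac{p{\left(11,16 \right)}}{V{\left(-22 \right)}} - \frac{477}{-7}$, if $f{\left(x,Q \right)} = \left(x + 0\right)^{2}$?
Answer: $\frac{125850}{1841} \approx 68.36$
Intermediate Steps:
$V{\left(G \right)} = -2 + 2 G \left(10 + G\right)$ ($V{\left(G \right)} = -2 + \left(G + 10\right) \left(G + G\right) = -2 + \left(10 + G\right) 2 G = -2 + 2 G \left(10 + G\right)$)
$f{\left(x,Q \right)} = x^{2}$
$p{\left(g,J \right)} = -7 + g^{2}$
$\frac{p{\left(11,16 \right)}}{V{\left(-22 \right)}} - \frac{477}{-7} = \frac{-7 + 11^{2}}{-2 + 2 \left(-22\right)^{2} + 20 \left(-22\right)} - \frac{477}{-7} = \frac{-7 + 121}{-2 + 2 \cdot 484 - 440} - - \frac{477}{7} = \frac{114}{-2 + 968 - 440} + \frac{477}{7} = \frac{114}{526} + \frac{477}{7} = 114 \cdot \frac{1}{526} + \frac{477}{7} = \frac{57}{263} + \frac{477}{7} = \frac{125850}{1841}$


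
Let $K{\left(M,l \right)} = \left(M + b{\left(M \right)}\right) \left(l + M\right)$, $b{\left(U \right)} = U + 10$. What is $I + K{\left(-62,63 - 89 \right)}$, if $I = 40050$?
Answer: $50082$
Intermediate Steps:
$b{\left(U \right)} = 10 + U$
$K{\left(M,l \right)} = \left(10 + 2 M\right) \left(M + l\right)$ ($K{\left(M,l \right)} = \left(M + \left(10 + M\right)\right) \left(l + M\right) = \left(10 + 2 M\right) \left(M + l\right)$)
$I + K{\left(-62,63 - 89 \right)} = 40050 + \left(2 \left(-62\right)^{2} + 10 \left(-62\right) + 10 \left(63 - 89\right) + 2 \left(-62\right) \left(63 - 89\right)\right) = 40050 + \left(2 \cdot 3844 - 620 + 10 \left(63 - 89\right) + 2 \left(-62\right) \left(63 - 89\right)\right) = 40050 + \left(7688 - 620 + 10 \left(-26\right) + 2 \left(-62\right) \left(-26\right)\right) = 40050 + \left(7688 - 620 - 260 + 3224\right) = 40050 + 10032 = 50082$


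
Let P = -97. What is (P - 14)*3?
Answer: -333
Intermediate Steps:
(P - 14)*3 = (-97 - 14)*3 = -111*3 = -333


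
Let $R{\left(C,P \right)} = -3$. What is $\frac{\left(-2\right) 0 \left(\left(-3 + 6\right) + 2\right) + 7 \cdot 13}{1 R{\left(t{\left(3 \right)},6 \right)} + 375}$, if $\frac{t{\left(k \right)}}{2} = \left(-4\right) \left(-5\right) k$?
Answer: $\frac{91}{372} \approx 0.24462$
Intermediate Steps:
$t{\left(k \right)} = 40 k$ ($t{\left(k \right)} = 2 \left(-4\right) \left(-5\right) k = 2 \cdot 20 k = 40 k$)
$\frac{\left(-2\right) 0 \left(\left(-3 + 6\right) + 2\right) + 7 \cdot 13}{1 R{\left(t{\left(3 \right)},6 \right)} + 375} = \frac{\left(-2\right) 0 \left(\left(-3 + 6\right) + 2\right) + 7 \cdot 13}{1 \left(-3\right) + 375} = \frac{0 \left(3 + 2\right) + 91}{-3 + 375} = \frac{0 \cdot 5 + 91}{372} = \left(0 + 91\right) \frac{1}{372} = 91 \cdot \frac{1}{372} = \frac{91}{372}$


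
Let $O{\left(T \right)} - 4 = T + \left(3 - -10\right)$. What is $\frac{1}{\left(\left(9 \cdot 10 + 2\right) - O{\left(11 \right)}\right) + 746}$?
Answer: $\frac{1}{810} \approx 0.0012346$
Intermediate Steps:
$O{\left(T \right)} = 17 + T$ ($O{\left(T \right)} = 4 + \left(T + \left(3 - -10\right)\right) = 4 + \left(T + \left(3 + 10\right)\right) = 4 + \left(T + 13\right) = 4 + \left(13 + T\right) = 17 + T$)
$\frac{1}{\left(\left(9 \cdot 10 + 2\right) - O{\left(11 \right)}\right) + 746} = \frac{1}{\left(\left(9 \cdot 10 + 2\right) - \left(17 + 11\right)\right) + 746} = \frac{1}{\left(\left(90 + 2\right) - 28\right) + 746} = \frac{1}{\left(92 - 28\right) + 746} = \frac{1}{64 + 746} = \frac{1}{810}$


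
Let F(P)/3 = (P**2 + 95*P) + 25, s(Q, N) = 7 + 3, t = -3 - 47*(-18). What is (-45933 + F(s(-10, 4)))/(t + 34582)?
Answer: -42708/35425 ≈ -1.2056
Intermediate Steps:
t = 843 (t = -3 + 846 = 843)
s(Q, N) = 10
F(P) = 75 + 3*P**2 + 285*P (F(P) = 3*((P**2 + 95*P) + 25) = 3*(25 + P**2 + 95*P) = 75 + 3*P**2 + 285*P)
(-45933 + F(s(-10, 4)))/(t + 34582) = (-45933 + (75 + 3*10**2 + 285*10))/(843 + 34582) = (-45933 + (75 + 3*100 + 2850))/35425 = (-45933 + (75 + 300 + 2850))*(1/35425) = (-45933 + 3225)*(1/35425) = -42708*1/35425 = -42708/35425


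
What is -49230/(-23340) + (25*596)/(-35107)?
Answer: 46018387/27313246 ≈ 1.6848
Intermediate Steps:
-49230/(-23340) + (25*596)/(-35107) = -49230*(-1/23340) + 14900*(-1/35107) = 1641/778 - 14900/35107 = 46018387/27313246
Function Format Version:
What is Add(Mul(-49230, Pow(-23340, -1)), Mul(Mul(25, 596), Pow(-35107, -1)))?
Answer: Rational(46018387, 27313246) ≈ 1.6848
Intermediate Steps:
Add(Mul(-49230, Pow(-23340, -1)), Mul(Mul(25, 596), Pow(-35107, -1))) = Add(Mul(-49230, Rational(-1, 23340)), Mul(14900, Rational(-1, 35107))) = Add(Rational(1641, 778), Rational(-14900, 35107)) = Rational(46018387, 27313246)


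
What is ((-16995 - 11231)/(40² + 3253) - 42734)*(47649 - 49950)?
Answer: 477264970728/4853 ≈ 9.8344e+7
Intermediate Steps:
((-16995 - 11231)/(40² + 3253) - 42734)*(47649 - 49950) = (-28226/(1600 + 3253) - 42734)*(-2301) = (-28226/4853 - 42734)*(-2301) = -207416328/4853*(-2301) = 477264970728/4853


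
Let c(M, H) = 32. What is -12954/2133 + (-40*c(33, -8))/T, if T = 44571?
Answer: -64455886/10563327 ≈ -6.1019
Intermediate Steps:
-12954/2133 + (-40*c(33, -8))/T = -12954/2133 - 40*32/44571 = -12954*1/2133 - 1280*1/44571 = -4318/711 - 1280/44571 = -64455886/10563327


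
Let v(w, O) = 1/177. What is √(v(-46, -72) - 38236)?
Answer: I*√1197895467/177 ≈ 195.54*I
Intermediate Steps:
v(w, O) = 1/177
√(v(-46, -72) - 38236) = √(1/177 - 38236) = √(-6767771/177) = I*√1197895467/177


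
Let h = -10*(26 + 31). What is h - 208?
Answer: -778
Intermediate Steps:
h = -570 (h = -10*57 = -570)
h - 208 = -570 - 208 = -778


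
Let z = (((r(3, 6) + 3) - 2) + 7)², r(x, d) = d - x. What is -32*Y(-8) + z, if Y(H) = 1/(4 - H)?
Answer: 355/3 ≈ 118.33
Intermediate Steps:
z = 121 (z = ((((6 - 1*3) + 3) - 2) + 7)² = ((((6 - 3) + 3) - 2) + 7)² = (((3 + 3) - 2) + 7)² = ((6 - 2) + 7)² = (4 + 7)² = 11² = 121)
-32*Y(-8) + z = -(-32)/(-4 - 8) + 121 = -(-32)/(-12) + 121 = -(-32)*(-1)/12 + 121 = -32*1/12 + 121 = -8/3 + 121 = 355/3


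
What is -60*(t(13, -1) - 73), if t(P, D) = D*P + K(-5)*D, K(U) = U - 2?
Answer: 4740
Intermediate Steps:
K(U) = -2 + U
t(P, D) = -7*D + D*P (t(P, D) = D*P + (-2 - 5)*D = D*P - 7*D = -7*D + D*P)
-60*(t(13, -1) - 73) = -60*(-(-7 + 13) - 73) = -60*(-1*6 - 73) = -60*(-6 - 73) = -60*(-79) = 4740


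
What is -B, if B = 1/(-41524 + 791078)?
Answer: -1/749554 ≈ -1.3341e-6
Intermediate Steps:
B = 1/749554 ≈ 1.3341e-6
-B = -1*1/749554 = -1/749554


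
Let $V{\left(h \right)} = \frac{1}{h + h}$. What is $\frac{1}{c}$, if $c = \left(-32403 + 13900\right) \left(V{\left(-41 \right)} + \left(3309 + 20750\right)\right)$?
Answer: $- \frac{82}{36503403011} \approx -2.2464 \cdot 10^{-9}$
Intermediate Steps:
$V{\left(h \right)} = \frac{1}{2 h}$
$c = - \frac{36503403011}{82}$ ($c = \left(-32403 + 13900\right) \left(\frac{1}{2 \left(-41\right)} + \left(3309 + 20750\right)\right) = - 18503 \left(\frac{1}{2} \left(- \frac{1}{41}\right) + 24059\right) = - 18503 \left(- \frac{1}{82} + 24059\right) = \left(-18503\right) \frac{1972837}{82} = - \frac{36503403011}{82} \approx -4.4516 \cdot 10^{8}$)
$\frac{1}{c} = \frac{1}{- \frac{36503403011}{82}} = - \frac{82}{36503403011}$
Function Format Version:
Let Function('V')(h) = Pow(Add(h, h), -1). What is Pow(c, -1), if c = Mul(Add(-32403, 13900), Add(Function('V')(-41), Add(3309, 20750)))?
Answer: Rational(-82, 36503403011) ≈ -2.2464e-9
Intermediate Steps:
Function('V')(h) = Mul(Rational(1, 2), Pow(h, -1)) (Function('V')(h) = Pow(Mul(2, h), -1) = Mul(Rational(1, 2), Pow(h, -1)))
c = Rational(-36503403011, 82) (c = Mul(Add(-32403, 13900), Add(Mul(Rational(1, 2), Pow(-41, -1)), Add(3309, 20750))) = Mul(-18503, Add(Mul(Rational(1, 2), Rational(-1, 41)), 24059)) = Mul(-18503, Add(Rational(-1, 82), 24059)) = Mul(-18503, Rational(1972837, 82)) = Rational(-36503403011, 82) ≈ -4.4516e+8)
Pow(c, -1) = Pow(Rational(-36503403011, 82), -1) = Rational(-82, 36503403011)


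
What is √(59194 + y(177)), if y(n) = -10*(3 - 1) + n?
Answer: √59351 ≈ 243.62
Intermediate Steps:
y(n) = -20 + n (y(n) = -10*2 + n = -20 + n)
√(59194 + y(177)) = √(59194 + (-20 + 177)) = √(59194 + 157) = √59351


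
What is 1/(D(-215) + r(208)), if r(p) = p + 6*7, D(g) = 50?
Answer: 1/300 ≈ 0.0033333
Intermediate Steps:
r(p) = 42 + p (r(p) = p + 42 = 42 + p)
1/(D(-215) + r(208)) = 1/(50 + (42 + 208)) = 1/(50 + 250) = 1/300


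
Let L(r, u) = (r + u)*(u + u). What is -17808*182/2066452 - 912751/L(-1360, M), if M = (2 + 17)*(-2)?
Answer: -557627961835/54889098024 ≈ -10.159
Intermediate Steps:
M = -38 (M = 19*(-2) = -38)
L(r, u) = 2*u*(r + u) (L(r, u) = (r + u)*(2*u) = 2*u*(r + u))
-17808*182/2066452 - 912751/L(-1360, M) = -17808*182/2066452 - 912751*(-1/(76*(-1360 - 38))) = -3241056*1/2066452 - 912751/(2*(-38)*(-1398)) = -810264/516613 - 912751/106248 = -557627961835/54889098024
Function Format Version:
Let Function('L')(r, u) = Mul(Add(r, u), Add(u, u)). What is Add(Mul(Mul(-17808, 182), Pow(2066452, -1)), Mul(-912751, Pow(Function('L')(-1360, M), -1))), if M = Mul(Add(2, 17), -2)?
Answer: Rational(-557627961835, 54889098024) ≈ -10.159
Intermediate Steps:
M = -38 (M = Mul(19, -2) = -38)
Function('L')(r, u) = Mul(2, u, Add(r, u)) (Function('L')(r, u) = Mul(Add(r, u), Mul(2, u)) = Mul(2, u, Add(r, u)))
Add(Mul(Mul(-17808, 182), Pow(2066452, -1)), Mul(-912751, Pow(Function('L')(-1360, M), -1))) = Add(Mul(Mul(-17808, 182), Pow(2066452, -1)), Mul(-912751, Pow(Mul(2, -38, Add(-1360, -38)), -1))) = Add(Mul(-3241056, Rational(1, 2066452)), Mul(-912751, Pow(Mul(2, -38, -1398), -1))) = Add(Rational(-810264, 516613), Mul(-912751, Pow(106248, -1))) = Add(Rational(-810264, 516613), Mul(-912751, Rational(1, 106248))) = Add(Rational(-810264, 516613), Rational(-912751, 106248)) = Rational(-557627961835, 54889098024)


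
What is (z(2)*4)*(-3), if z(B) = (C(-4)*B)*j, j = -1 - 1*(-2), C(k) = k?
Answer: 96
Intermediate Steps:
j = 1 (j = -1 + 2 = 1)
z(B) = -4*B (z(B) = -4*B*1 = -4*B)
(z(2)*4)*(-3) = (-4*2*4)*(-3) = -8*4*(-3) = -32*(-3) = 96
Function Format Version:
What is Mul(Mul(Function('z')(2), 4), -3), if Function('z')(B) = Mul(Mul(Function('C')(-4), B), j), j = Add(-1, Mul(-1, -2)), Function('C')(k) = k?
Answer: 96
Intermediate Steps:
j = 1 (j = Add(-1, 2) = 1)
Function('z')(B) = Mul(-4, B) (Function('z')(B) = Mul(Mul(-4, B), 1) = Mul(-4, B))
Mul(Mul(Function('z')(2), 4), -3) = Mul(Mul(Mul(-4, 2), 4), -3) = Mul(Mul(-8, 4), -3) = Mul(-32, -3) = 96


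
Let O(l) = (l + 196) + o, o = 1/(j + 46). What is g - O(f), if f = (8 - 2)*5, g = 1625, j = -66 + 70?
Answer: 69949/50 ≈ 1399.0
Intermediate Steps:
j = 4
f = 30 (f = 6*5 = 30)
o = 1/50 (o = 1/(4 + 46) = 1/50 ≈ 0.020000)
O(l) = 9801/50 + l (O(l) = (l + 196) + 1/50 = (196 + l) + 1/50 = 9801/50 + l)
g - O(f) = 1625 - (9801/50 + 30) = 1625 - 1*11301/50 = 1625 - 11301/50 = 69949/50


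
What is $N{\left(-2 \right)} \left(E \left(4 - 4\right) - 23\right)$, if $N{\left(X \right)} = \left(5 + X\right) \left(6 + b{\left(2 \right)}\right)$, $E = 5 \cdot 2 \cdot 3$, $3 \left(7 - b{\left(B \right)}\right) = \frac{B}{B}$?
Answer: $-874$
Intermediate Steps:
$b{\left(B \right)} = \frac{20}{3}$ ($b{\left(B \right)} = 7 - \frac{B \frac{1}{B}}{3} = 7 - \frac{1}{3} = \frac{20}{3}$)
$E = 30$ ($E = 10 \cdot 3 = 30$)
$N{\left(X \right)} = \frac{190}{3} + \frac{38 X}{3}$ ($N{\left(X \right)} = \left(5 + X\right) \left(6 + \frac{20}{3}\right) = \left(5 + X\right) \frac{38}{3} = \frac{190}{3} + \frac{38 X}{3}$)
$N{\left(-2 \right)} \left(E \left(4 - 4\right) - 23\right) = \left(\frac{190}{3} + \frac{38}{3} \left(-2\right)\right) \left(30 \left(4 - 4\right) - 23\right) = \left(\frac{190}{3} - \frac{76}{3}\right) \left(30 \cdot 0 - 23\right) = 38 \left(0 - 23\right) = 38 \left(-23\right) = -874$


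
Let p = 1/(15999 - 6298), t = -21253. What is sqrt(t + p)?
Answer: 2*I*sqrt(500026772438)/9701 ≈ 145.78*I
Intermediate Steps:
p = 1/9701 ≈ 0.00010308
sqrt(t + p) = sqrt(-21253 + 1/9701) = sqrt(-206175352/9701) = 2*I*sqrt(500026772438)/9701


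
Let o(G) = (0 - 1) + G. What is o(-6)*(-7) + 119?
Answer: 168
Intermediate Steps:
o(G) = -1 + G
o(-6)*(-7) + 119 = (-1 - 6)*(-7) + 119 = -7*(-7) + 119 = 49 + 119 = 168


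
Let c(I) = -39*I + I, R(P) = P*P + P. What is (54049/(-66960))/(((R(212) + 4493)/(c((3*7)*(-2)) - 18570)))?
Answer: 50968207/184694280 ≈ 0.27596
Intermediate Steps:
R(P) = P + P² (R(P) = P² + P = P + P²)
c(I) = -38*I
(54049/(-66960))/(((R(212) + 4493)/(c((3*7)*(-2)) - 18570))) = (54049/(-66960))/(((212*(1 + 212) + 4493)/(-38*3*7*(-2) - 18570))) = (54049*(-1/66960))/(((212*213 + 4493)/(-798*(-2) - 18570))) = -54049*(-38*(-42) - 18570)/(45156 + 4493)/66960 = -54049/(66960*(49649/(1596 - 18570))) = -54049/(66960*(49649/(-16974))) = -54049/(66960*(49649*(-1/16974))) = -54049/(66960*(-49649/16974)) = -54049/66960*(-16974/49649) = 50968207/184694280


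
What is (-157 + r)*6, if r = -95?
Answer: -1512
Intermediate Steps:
(-157 + r)*6 = (-157 - 95)*6 = -252*6 = -1512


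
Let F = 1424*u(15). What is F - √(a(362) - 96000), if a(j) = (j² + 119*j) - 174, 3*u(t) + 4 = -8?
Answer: -5696 - 2*√19487 ≈ -5975.2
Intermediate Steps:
u(t) = -4 (u(t) = -4/3 + (⅓)*(-8) = -4/3 - 8/3 = -4)
a(j) = -174 + j² + 119*j
F = -5696 (F = 1424*(-4) = -5696)
F - √(a(362) - 96000) = -5696 - √((-174 + 362² + 119*362) - 96000) = -5696 - √((-174 + 131044 + 43078) - 96000) = -5696 - √(173948 - 96000) = -5696 - √77948 = -5696 - 2*√19487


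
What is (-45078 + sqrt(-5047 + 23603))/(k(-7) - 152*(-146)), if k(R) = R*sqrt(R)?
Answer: -(45078 - 2*sqrt(4639))/(22192 - 7*I*sqrt(7)) ≈ -2.0251 - 0.0016901*I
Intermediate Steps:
k(R) = R**(3/2)
(-45078 + sqrt(-5047 + 23603))/(k(-7) - 152*(-146)) = (-45078 + sqrt(-5047 + 23603))/((-7)**(3/2) - 152*(-146)) = (-45078 + sqrt(18556))/(-7*I*sqrt(7) + 22192) = (-45078 + 2*sqrt(4639))/(22192 - 7*I*sqrt(7))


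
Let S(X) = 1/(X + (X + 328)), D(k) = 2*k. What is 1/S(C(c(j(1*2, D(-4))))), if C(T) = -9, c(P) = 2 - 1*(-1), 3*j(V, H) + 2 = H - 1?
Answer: 310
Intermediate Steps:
j(V, H) = -1 + H/3 (j(V, H) = -⅔ + (H - 1)/3 = -⅔ + (-1 + H)/3 = -⅔ + (-⅓ + H/3) = -1 + H/3)
c(P) = 3 (c(P) = 2 + 1 = 3)
S(X) = 1/(328 + 2*X) (S(X) = 1/(X + (328 + X)) = 1/(328 + 2*X))
1/S(C(c(j(1*2, D(-4))))) = 1/(1/(2*(164 - 9))) = 1/((½)/155) = 1/((½)*(1/155)) = 1/(1/310) = 310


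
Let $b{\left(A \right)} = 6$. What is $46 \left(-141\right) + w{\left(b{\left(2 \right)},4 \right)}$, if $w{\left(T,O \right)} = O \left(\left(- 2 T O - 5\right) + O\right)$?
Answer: $-6682$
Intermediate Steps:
$w{\left(T,O \right)} = O \left(-5 + O - 2 O T\right)$ ($w{\left(T,O \right)} = O \left(\left(- 2 O T - 5\right) + O\right) = O \left(\left(-5 - 2 O T\right) + O\right) = O \left(-5 + O - 2 O T\right)$)
$46 \left(-141\right) + w{\left(b{\left(2 \right)},4 \right)} = 46 \left(-141\right) + 4 \left(-5 + 4 - 8 \cdot 6\right) = -6486 + 4 \left(-5 + 4 - 48\right) = -6486 + 4 \left(-49\right) = -6486 - 196 = -6682$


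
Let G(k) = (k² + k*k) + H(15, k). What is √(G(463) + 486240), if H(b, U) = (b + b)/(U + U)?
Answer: √196142925827/463 ≈ 956.54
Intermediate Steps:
H(b, U) = b/U (H(b, U) = (2*b)/((2*U)) = (2*b)*(1/(2*U)) = b/U)
G(k) = 2*k² + 15/k (G(k) = (k² + k*k) + 15/k = (k² + k²) + 15/k = 2*k² + 15/k)
√(G(463) + 486240) = √((15 + 2*463³)/463 + 486240) = √((15 + 2*99252847)/463 + 486240) = √((15 + 198505694)/463 + 486240) = √((1/463)*198505709 + 486240) = √(198505709/463 + 486240) = √(423634829/463) = √196142925827/463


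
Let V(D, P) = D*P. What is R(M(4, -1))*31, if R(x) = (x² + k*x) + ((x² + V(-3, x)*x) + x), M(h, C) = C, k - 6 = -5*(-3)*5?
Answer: -2573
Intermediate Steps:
k = 81 (k = 6 - 5*(-3)*5 = 6 + 15*5 = 6 + 75 = 81)
R(x) = -x² + 82*x (R(x) = (x² + 81*x) + ((x² + (-3*x)*x) + x) = (x² + 81*x) + ((x² - 3*x²) + x) = (x² + 81*x) + (-2*x² + x) = (x² + 81*x) + (x - 2*x²) = -x² + 82*x)
R(M(4, -1))*31 = -(82 - 1*(-1))*31 = -(82 + 1)*31 = -1*83*31 = -83*31 = -2573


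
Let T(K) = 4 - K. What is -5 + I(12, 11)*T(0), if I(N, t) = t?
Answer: 39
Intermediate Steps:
-5 + I(12, 11)*T(0) = -5 + 11*(4 - 1*0) = -5 + 11*(4 + 0) = -5 + 11*4 = -5 + 44 = 39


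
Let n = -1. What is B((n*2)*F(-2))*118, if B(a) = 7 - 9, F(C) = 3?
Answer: -236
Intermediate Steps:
B(a) = -2
B((n*2)*F(-2))*118 = -2*118 = -236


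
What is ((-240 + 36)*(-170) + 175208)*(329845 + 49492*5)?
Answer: 121169391840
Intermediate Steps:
((-240 + 36)*(-170) + 175208)*(329845 + 49492*5) = (-204*(-170) + 175208)*(329845 + 247460) = (34680 + 175208)*577305 = 209888*577305 = 121169391840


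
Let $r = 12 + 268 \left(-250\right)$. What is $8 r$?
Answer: $-535904$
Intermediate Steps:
$r = -66988$ ($r = 12 - 67000 = -66988$)
$8 r = 8 \left(-66988\right) = -535904$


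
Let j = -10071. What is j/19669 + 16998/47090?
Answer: -4114992/27241565 ≈ -0.15106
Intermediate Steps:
j/19669 + 16998/47090 = -10071/19669 + 16998/47090 = -10071*1/19669 + 16998*(1/47090) = -10071/19669 + 8499/23545 = -4114992/27241565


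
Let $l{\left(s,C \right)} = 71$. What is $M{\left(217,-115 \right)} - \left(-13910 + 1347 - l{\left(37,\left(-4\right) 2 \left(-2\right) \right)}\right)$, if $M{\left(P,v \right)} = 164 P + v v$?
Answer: $61447$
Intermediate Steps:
$M{\left(P,v \right)} = v^{2} + 164 P$ ($M{\left(P,v \right)} = 164 P + v^{2} = v^{2} + 164 P$)
$M{\left(217,-115 \right)} - \left(-13910 + 1347 - l{\left(37,\left(-4\right) 2 \left(-2\right) \right)}\right) = \left(\left(-115\right)^{2} + 164 \cdot 217\right) + \left(\left(3156 + 71\right) - \left(-10754 - -1347\right)\right) = \left(13225 + 35588\right) + \left(3227 - \left(-10754 + 1347\right)\right) = 48813 + \left(3227 - -9407\right) = 48813 + \left(3227 + 9407\right) = 48813 + 12634 = 61447$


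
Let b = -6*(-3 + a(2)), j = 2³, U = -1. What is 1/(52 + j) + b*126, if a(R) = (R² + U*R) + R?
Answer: -45359/60 ≈ -755.98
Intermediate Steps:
j = 8
a(R) = R² (a(R) = (R² - R) + R = R²)
b = -6 (b = -6*(-3 + 2²) = -6*(-3 + 4) = -6*1 = -6)
1/(52 + j) + b*126 = 1/(52 + 8) - 6*126 = 1/60 - 756 = -45359/60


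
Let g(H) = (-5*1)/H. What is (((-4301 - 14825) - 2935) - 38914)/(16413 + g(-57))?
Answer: -3475575/935546 ≈ -3.7150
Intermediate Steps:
g(H) = -5/H
(((-4301 - 14825) - 2935) - 38914)/(16413 + g(-57)) = (((-4301 - 14825) - 2935) - 38914)/(16413 - 5/(-57)) = ((-19126 - 2935) - 38914)/(16413 - 5*(-1/57)) = (-22061 - 38914)/(16413 + 5/57) = -60975/935546/57 = -60975*57/935546 = -3475575/935546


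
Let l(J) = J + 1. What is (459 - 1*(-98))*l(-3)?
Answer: -1114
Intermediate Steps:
l(J) = 1 + J
(459 - 1*(-98))*l(-3) = (459 - 1*(-98))*(1 - 3) = (459 + 98)*(-2) = 557*(-2) = -1114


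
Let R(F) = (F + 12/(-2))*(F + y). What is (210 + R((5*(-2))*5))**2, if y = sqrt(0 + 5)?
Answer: 9075780 - 337120*sqrt(5) ≈ 8.3220e+6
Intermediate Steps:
y = sqrt(5) ≈ 2.2361
R(F) = (-6 + F)*(F + sqrt(5)) (R(F) = (F + 12/(-2))*(F + sqrt(5)) = (F + 12*(-1/2))*(F + sqrt(5)) = (F - 6)*(F + sqrt(5)) = (-6 + F)*(F + sqrt(5)))
(210 + R((5*(-2))*5))**2 = (210 + (((5*(-2))*5)**2 - 6*5*(-2)*5 - 6*sqrt(5) + ((5*(-2))*5)*sqrt(5)))**2 = (210 + ((-10*5)**2 - (-60)*5 - 6*sqrt(5) + (-10*5)*sqrt(5)))**2 = (210 + ((-50)**2 - 6*(-50) - 6*sqrt(5) - 50*sqrt(5)))**2 = (210 + (2500 + 300 - 6*sqrt(5) - 50*sqrt(5)))**2 = (210 + (2800 - 56*sqrt(5)))**2 = (3010 - 56*sqrt(5))**2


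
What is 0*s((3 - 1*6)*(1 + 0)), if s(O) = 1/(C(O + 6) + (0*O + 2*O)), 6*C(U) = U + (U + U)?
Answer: 0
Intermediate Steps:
C(U) = U/2 (C(U) = (U + (U + U))/6 = (U + 2*U)/6 = (3*U)/6 = U/2)
s(O) = 1/(3 + 5*O/2) (s(O) = 1/((O + 6)/2 + (0*O + 2*O)) = 1/((6 + O)/2 + (0 + 2*O)) = 1/((3 + O/2) + 2*O) = 1/(3 + 5*O/2))
0*s((3 - 1*6)*(1 + 0)) = 0*(2/(6 + 5*((3 - 1*6)*(1 + 0)))) = 0*(2/(6 + 5*((3 - 6)*1))) = 0*(2/(6 + 5*(-3*1))) = 0*(2/(6 + 5*(-3))) = 0*(2/(6 - 15)) = 0*(2/(-9)) = 0*(2*(-1/9)) = 0*(-2/9) = 0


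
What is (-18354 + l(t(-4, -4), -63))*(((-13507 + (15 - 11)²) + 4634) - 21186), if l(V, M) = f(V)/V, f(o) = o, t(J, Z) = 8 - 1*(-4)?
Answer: 551379179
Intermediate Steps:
t(J, Z) = 12 (t(J, Z) = 8 + 4 = 12)
l(V, M) = 1 (l(V, M) = V/V = 1)
(-18354 + l(t(-4, -4), -63))*(((-13507 + (15 - 11)²) + 4634) - 21186) = (-18354 + 1)*(((-13507 + (15 - 11)²) + 4634) - 21186) = -18353*(((-13507 + 4²) + 4634) - 21186) = -18353*(((-13507 + 16) + 4634) - 21186) = -18353*((-13491 + 4634) - 21186) = -18353*(-8857 - 21186) = -18353*(-30043) = 551379179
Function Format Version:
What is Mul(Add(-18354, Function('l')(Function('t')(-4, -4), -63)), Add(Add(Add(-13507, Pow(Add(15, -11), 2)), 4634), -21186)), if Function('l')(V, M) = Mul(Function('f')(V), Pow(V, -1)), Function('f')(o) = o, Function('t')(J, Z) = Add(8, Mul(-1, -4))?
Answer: 551379179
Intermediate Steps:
Function('t')(J, Z) = 12 (Function('t')(J, Z) = Add(8, 4) = 12)
Function('l')(V, M) = 1 (Function('l')(V, M) = Mul(V, Pow(V, -1)) = 1)
Mul(Add(-18354, Function('l')(Function('t')(-4, -4), -63)), Add(Add(Add(-13507, Pow(Add(15, -11), 2)), 4634), -21186)) = Mul(Add(-18354, 1), Add(Add(Add(-13507, Pow(Add(15, -11), 2)), 4634), -21186)) = Mul(-18353, Add(Add(Add(-13507, Pow(4, 2)), 4634), -21186)) = Mul(-18353, Add(Add(Add(-13507, 16), 4634), -21186)) = Mul(-18353, Add(Add(-13491, 4634), -21186)) = Mul(-18353, Add(-8857, -21186)) = Mul(-18353, -30043) = 551379179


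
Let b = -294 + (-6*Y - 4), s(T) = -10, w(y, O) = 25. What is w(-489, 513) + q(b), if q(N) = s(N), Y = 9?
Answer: 15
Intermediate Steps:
b = -352 (b = -294 + (-6*9 - 4) = -294 + (-54 - 4) = -294 - 58 = -352)
q(N) = -10
w(-489, 513) + q(b) = 25 - 10 = 15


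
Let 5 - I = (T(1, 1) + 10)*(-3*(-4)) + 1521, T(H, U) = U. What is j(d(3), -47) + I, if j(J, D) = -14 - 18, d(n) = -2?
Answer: -1680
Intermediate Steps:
j(J, D) = -32
I = -1648 (I = 5 - ((1 + 10)*(-3*(-4)) + 1521) = 5 - (11*12 + 1521) = 5 - (132 + 1521) = 5 - 1*1653 = 5 - 1653 = -1648)
j(d(3), -47) + I = -32 - 1648 = -1680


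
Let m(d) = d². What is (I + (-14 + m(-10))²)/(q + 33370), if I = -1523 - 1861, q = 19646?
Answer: 1003/13254 ≈ 0.075675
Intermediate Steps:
I = -3384
(I + (-14 + m(-10))²)/(q + 33370) = (-3384 + (-14 + (-10)²)²)/(19646 + 33370) = (-3384 + (-14 + 100)²)/53016 = (-3384 + 86²)*(1/53016) = (-3384 + 7396)*(1/53016) = 4012*(1/53016) = 1003/13254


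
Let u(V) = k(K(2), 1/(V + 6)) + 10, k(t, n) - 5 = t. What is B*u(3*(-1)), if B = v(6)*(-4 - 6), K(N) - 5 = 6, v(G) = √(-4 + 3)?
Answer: -260*I ≈ -260.0*I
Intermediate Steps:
v(G) = I (v(G) = √(-1) = I)
K(N) = 11 (K(N) = 5 + 6 = 11)
k(t, n) = 5 + t
u(V) = 26 (u(V) = (5 + 11) + 10 = 16 + 10 = 26)
B = -10*I (B = I*(-4 - 6) = I*(-10) = -10*I ≈ -10.0*I)
B*u(3*(-1)) = -10*I*26 = -260*I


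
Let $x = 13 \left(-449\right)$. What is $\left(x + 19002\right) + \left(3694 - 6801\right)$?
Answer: $10058$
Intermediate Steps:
$x = -5837$
$\left(x + 19002\right) + \left(3694 - 6801\right) = \left(-5837 + 19002\right) + \left(3694 - 6801\right) = 13165 + \left(3694 - 6801\right) = 13165 - 3107 = 10058$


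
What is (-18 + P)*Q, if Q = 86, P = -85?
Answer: -8858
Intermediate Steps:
(-18 + P)*Q = (-18 - 85)*86 = -103*86 = -8858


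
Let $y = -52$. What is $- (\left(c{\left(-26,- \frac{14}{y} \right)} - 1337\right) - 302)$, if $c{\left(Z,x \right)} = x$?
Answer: $\frac{42607}{26} \approx 1638.7$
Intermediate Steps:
$- (\left(c{\left(-26,- \frac{14}{y} \right)} - 1337\right) - 302) = - (\left(- \frac{14}{-52} - 1337\right) - 302) = - (\left(\left(-14\right) \left(- \frac{1}{52}\right) - 1337\right) - 302) = - (\left(\frac{7}{26} - 1337\right) - 302) = - (- \frac{34755}{26} - 302) = \left(-1\right) \left(- \frac{42607}{26}\right) = \frac{42607}{26}$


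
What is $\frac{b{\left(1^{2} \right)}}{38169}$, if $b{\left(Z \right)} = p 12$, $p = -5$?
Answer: $- \frac{20}{12723} \approx -0.001572$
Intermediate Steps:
$b{\left(Z \right)} = -60$ ($b{\left(Z \right)} = \left(-5\right) 12 = -60$)
$\frac{b{\left(1^{2} \right)}}{38169} = - \frac{60}{38169} = \left(-60\right) \frac{1}{38169} = - \frac{20}{12723}$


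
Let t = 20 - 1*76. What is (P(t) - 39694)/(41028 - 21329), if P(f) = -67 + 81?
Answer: -39680/19699 ≈ -2.0143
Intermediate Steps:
t = -56 (t = 20 - 76 = -56)
P(f) = 14
(P(t) - 39694)/(41028 - 21329) = (14 - 39694)/(41028 - 21329) = -39680/19699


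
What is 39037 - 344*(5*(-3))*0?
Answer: 39037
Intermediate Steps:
39037 - 344*(5*(-3))*0 = 39037 - 344*(-15*0) = 39037 - 344*0 = 39037 - 1*0 = 39037 + 0 = 39037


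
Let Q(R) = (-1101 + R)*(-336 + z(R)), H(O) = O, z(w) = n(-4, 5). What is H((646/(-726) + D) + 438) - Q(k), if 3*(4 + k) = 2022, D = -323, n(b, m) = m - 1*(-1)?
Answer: -51588068/363 ≈ -1.4212e+5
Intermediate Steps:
n(b, m) = 1 + m (n(b, m) = m + 1 = 1 + m)
z(w) = 6 (z(w) = 1 + 5 = 6)
k = 670 (k = -4 + (⅓)*2022 = -4 + 674 = 670)
Q(R) = 363330 - 330*R (Q(R) = (-1101 + R)*(-336 + 6) = (-1101 + R)*(-330) = 363330 - 330*R)
H((646/(-726) + D) + 438) - Q(k) = ((646/(-726) - 323) + 438) - (363330 - 330*670) = ((646*(-1/726) - 323) + 438) - (363330 - 221100) = ((-323/363 - 323) + 438) - 1*142230 = (-117572/363 + 438) - 142230 = 41422/363 - 142230 = -51588068/363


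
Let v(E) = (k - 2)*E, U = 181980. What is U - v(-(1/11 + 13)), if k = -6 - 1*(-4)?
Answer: 2001204/11 ≈ 1.8193e+5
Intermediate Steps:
k = -2 (k = -6 + 4 = -2)
v(E) = -4*E (v(E) = (-2 - 2)*E = -4*E)
U - v(-(1/11 + 13)) = 181980 - (-4)*(-(1/11 + 13)) = 181980 - (-4)*(-1*144/11) = 181980 - (-4)*(-144)/11 = 181980 - 1*576/11 = 181980 - 576/11 = 2001204/11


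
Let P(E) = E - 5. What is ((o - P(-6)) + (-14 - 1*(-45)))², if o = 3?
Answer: 2025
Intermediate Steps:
P(E) = -5 + E
((o - P(-6)) + (-14 - 1*(-45)))² = ((3 - (-5 - 6)) + (-14 - 1*(-45)))² = ((3 - 1*(-11)) + (-14 + 45))² = ((3 + 11) + 31)² = (14 + 31)² = 45² = 2025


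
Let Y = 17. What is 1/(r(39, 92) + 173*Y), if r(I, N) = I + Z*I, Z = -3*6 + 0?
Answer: 1/2278 ≈ 0.00043898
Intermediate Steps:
Z = -18 (Z = -18 + 0 = -18)
r(I, N) = -17*I (r(I, N) = I - 18*I = -17*I)
1/(r(39, 92) + 173*Y) = 1/(-17*39 + 173*17) = 1/(-663 + 2941) = 1/2278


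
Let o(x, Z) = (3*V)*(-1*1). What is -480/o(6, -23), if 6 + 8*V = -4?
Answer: -128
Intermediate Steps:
V = -5/4 (V = -¾ + (⅛)*(-4) = -¾ - ½ = -5/4 ≈ -1.2500)
o(x, Z) = 15/4 (o(x, Z) = (3*(-5/4))*(-1*1) = -15/4*(-1) = 15/4)
-480/o(6, -23) = -480/15/4 = -480*4/15 = -128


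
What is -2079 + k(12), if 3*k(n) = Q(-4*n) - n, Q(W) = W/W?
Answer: -6248/3 ≈ -2082.7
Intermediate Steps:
Q(W) = 1
k(n) = ⅓ - n/3 (k(n) = (1 - n)/3 = ⅓ - n/3)
-2079 + k(12) = -2079 + (⅓ - ⅓*12) = -2079 + (⅓ - 4) = -2079 - 11/3 = -6248/3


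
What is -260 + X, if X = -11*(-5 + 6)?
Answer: -271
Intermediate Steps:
X = -11 (X = -11*1 = -11)
-260 + X = -260 - 11 = -271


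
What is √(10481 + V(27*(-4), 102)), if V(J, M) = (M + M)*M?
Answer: √31289 ≈ 176.89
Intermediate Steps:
V(J, M) = 2*M² (V(J, M) = (2*M)*M = 2*M²)
√(10481 + V(27*(-4), 102)) = √(10481 + 2*102²) = √(10481 + 2*10404) = √(10481 + 20808) = √31289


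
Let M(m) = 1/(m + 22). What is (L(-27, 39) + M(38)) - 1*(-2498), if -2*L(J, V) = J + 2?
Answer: 150631/60 ≈ 2510.5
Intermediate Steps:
M(m) = 1/(22 + m)
L(J, V) = -1 - J/2 (L(J, V) = -(J + 2)/2 = -(2 + J)/2 = -1 - J/2)
(L(-27, 39) + M(38)) - 1*(-2498) = ((-1 - ½*(-27)) + 1/(22 + 38)) - 1*(-2498) = ((-1 + 27/2) + 1/60) + 2498 = (25/2 + 1/60) + 2498 = 751/60 + 2498 = 150631/60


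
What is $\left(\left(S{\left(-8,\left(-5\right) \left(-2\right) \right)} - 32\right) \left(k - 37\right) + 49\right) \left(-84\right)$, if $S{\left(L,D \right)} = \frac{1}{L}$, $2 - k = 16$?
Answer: $- \frac{283479}{2} \approx -1.4174 \cdot 10^{5}$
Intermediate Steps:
$k = -14$ ($k = 2 - 16 = -14$)
$\left(\left(S{\left(-8,\left(-5\right) \left(-2\right) \right)} - 32\right) \left(k - 37\right) + 49\right) \left(-84\right) = \left(\left(\frac{1}{-8} - 32\right) \left(-14 - 37\right) + 49\right) \left(-84\right) = \left(\left(- \frac{1}{8} - 32\right) \left(-51\right) + 49\right) \left(-84\right) = \left(\left(- \frac{257}{8}\right) \left(-51\right) + 49\right) \left(-84\right) = \left(\frac{13107}{8} + 49\right) \left(-84\right) = \frac{13499}{8} \left(-84\right) = - \frac{283479}{2}$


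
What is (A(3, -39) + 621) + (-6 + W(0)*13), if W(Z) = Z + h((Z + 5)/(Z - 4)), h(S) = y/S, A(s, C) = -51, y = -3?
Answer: 2976/5 ≈ 595.20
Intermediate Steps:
h(S) = -3/S
W(Z) = Z - 3*(-4 + Z)/(5 + Z) (W(Z) = Z - 3*(Z - 4)/(Z + 5) = Z - 3*(-4 + Z)/(5 + Z))
(A(3, -39) + 621) + (-6 + W(0)*13) = (-51 + 621) + (-6 + ((12 + 0² + 2*0)/(5 + 0))*13) = 570 + (-6 + ((12 + 0 + 0)/5)*13) = 570 + (-6 + ((⅕)*12)*13) = 570 + (-6 + (12/5)*13) = 570 + (-6 + 156/5) = 570 + 126/5 = 2976/5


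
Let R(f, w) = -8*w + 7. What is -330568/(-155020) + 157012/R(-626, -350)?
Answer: 6316976154/108785285 ≈ 58.068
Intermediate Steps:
R(f, w) = 7 - 8*w
-330568/(-155020) + 157012/R(-626, -350) = -330568/(-155020) + 157012/(7 - 8*(-350)) = -330568*(-1/155020) + 157012/(7 + 2800) = 82642/38755 + 157012/2807 = 6316976154/108785285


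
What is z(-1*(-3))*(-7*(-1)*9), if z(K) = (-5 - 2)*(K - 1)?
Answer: -882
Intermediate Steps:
z(K) = 7 - 7*K (z(K) = -7*(-1 + K) = 7 - 7*K)
z(-1*(-3))*(-7*(-1)*9) = (7 - (-7)*(-3))*(-7*(-1)*9) = (7 - 7*3)*(7*9) = (7 - 21)*63 = -14*63 = -882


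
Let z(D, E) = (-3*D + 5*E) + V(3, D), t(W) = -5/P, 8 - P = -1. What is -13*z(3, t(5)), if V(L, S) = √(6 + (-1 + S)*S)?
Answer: 1378/9 - 26*√3 ≈ 108.08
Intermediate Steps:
V(L, S) = √(6 + S*(-1 + S))
P = 9 (P = 8 - 1*(-1) = 8 + 1 = 9)
t(W) = -5/9
z(D, E) = √(6 + D² - D) - 3*D + 5*E (z(D, E) = (-3*D + 5*E) + √(6 + D² - D) = √(6 + D² - D) - 3*D + 5*E)
-13*z(3, t(5)) = -13*(√(6 + 3² - 1*3) - 3*3 + 5*(-5/9)) = -13*(√(6 + 9 - 3) - 9 - 25/9) = -13*(√12 - 9 - 25/9) = -13*(2*√3 - 9 - 25/9) = -13*(-106/9 + 2*√3) = 1378/9 - 26*√3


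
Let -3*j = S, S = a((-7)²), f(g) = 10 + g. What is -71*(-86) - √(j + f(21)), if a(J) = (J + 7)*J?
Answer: 6106 - I*√7953/3 ≈ 6106.0 - 29.727*I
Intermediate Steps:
a(J) = J*(7 + J) (a(J) = (7 + J)*J = J*(7 + J))
S = 2744 (S = (-7)²*(7 + (-7)²) = 49*(7 + 49) = 49*56 = 2744)
j = -2744/3 (j = -⅓*2744 = -2744/3 ≈ -914.67)
-71*(-86) - √(j + f(21)) = -71*(-86) - √(-2744/3 + (10 + 21)) = 6106 - √(-2744/3 + 31) = 6106 - √(-2651/3) = 6106 - I*√7953/3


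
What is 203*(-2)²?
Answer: 812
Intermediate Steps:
203*(-2)² = 203*4 = 812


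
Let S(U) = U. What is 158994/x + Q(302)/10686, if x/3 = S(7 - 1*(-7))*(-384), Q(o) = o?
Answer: -47059423/4787328 ≈ -9.8300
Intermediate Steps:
x = -16128 (x = 3*((7 - 1*(-7))*(-384)) = 3*((7 + 7)*(-384)) = 3*(14*(-384)) = 3*(-5376) = -16128)
158994/x + Q(302)/10686 = 158994/(-16128) + 302/10686 = 158994*(-1/16128) + 302*(1/10686) = -8833/896 + 151/5343 = -47059423/4787328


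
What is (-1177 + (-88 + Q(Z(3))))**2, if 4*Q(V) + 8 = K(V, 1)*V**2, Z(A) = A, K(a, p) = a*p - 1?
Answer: 6375625/4 ≈ 1.5939e+6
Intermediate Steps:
K(a, p) = -1 + a*p
Q(V) = -2 + V**2*(-1 + V)/4 (Q(V) = -2 + ((-1 + V*1)*V**2)/4 = -2 + ((-1 + V)*V**2)/4 = -2 + (V**2*(-1 + V))/4 = -2 + V**2*(-1 + V)/4)
(-1177 + (-88 + Q(Z(3))))**2 = (-1177 + (-88 + (-2 + (1/4)*3**2*(-1 + 3))))**2 = (-1177 + (-88 + (-2 + (1/4)*9*2)))**2 = (-1177 + (-88 + (-2 + 9/2)))**2 = (-1177 + (-88 + 5/2))**2 = (-1177 - 171/2)**2 = (-2525/2)**2 = 6375625/4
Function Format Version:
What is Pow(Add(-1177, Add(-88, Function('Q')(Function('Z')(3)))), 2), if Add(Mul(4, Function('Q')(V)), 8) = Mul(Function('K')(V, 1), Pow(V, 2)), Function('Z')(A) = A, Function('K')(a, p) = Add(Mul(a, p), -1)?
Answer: Rational(6375625, 4) ≈ 1.5939e+6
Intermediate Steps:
Function('K')(a, p) = Add(-1, Mul(a, p))
Function('Q')(V) = Add(-2, Mul(Rational(1, 4), Pow(V, 2), Add(-1, V))) (Function('Q')(V) = Add(-2, Mul(Rational(1, 4), Mul(Add(-1, Mul(V, 1)), Pow(V, 2)))) = Add(-2, Mul(Rational(1, 4), Mul(Add(-1, V), Pow(V, 2)))) = Add(-2, Mul(Rational(1, 4), Mul(Pow(V, 2), Add(-1, V)))) = Add(-2, Mul(Rational(1, 4), Pow(V, 2), Add(-1, V))))
Pow(Add(-1177, Add(-88, Function('Q')(Function('Z')(3)))), 2) = Pow(Add(-1177, Add(-88, Add(-2, Mul(Rational(1, 4), Pow(3, 2), Add(-1, 3))))), 2) = Pow(Add(-1177, Add(-88, Add(-2, Mul(Rational(1, 4), 9, 2)))), 2) = Pow(Add(-1177, Add(-88, Add(-2, Rational(9, 2)))), 2) = Pow(Add(-1177, Add(-88, Rational(5, 2))), 2) = Pow(Add(-1177, Rational(-171, 2)), 2) = Pow(Rational(-2525, 2), 2) = Rational(6375625, 4)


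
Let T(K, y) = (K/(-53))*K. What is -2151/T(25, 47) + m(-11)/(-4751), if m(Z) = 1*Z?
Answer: 541635128/2969375 ≈ 182.41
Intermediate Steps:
m(Z) = Z
T(K, y) = -K**2/53 (T(K, y) = (K*(-1/53))*K = (-K/53)*K = -K**2/53)
-2151/T(25, 47) + m(-11)/(-4751) = -2151/((-1/53*25**2)) - 11/(-4751) = -2151/((-1/53*625)) - 11*(-1/4751) = -2151/(-625/53) + 11/4751 = -2151*(-53/625) + 11/4751 = 114003/625 + 11/4751 = 541635128/2969375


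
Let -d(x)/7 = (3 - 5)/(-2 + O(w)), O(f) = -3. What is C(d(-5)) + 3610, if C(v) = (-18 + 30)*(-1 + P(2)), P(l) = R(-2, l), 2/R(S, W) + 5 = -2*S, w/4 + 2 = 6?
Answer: 3574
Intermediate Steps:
w = 16 (w = -8 + 4*6 = -8 + 24 = 16)
R(S, W) = 2/(-5 - 2*S)
P(l) = -2 (P(l) = -2/(5 + 2*(-2)) = -2/(5 - 4) = -2/1 = -2*1 = -2)
d(x) = -14/5 (d(x) = -7*(3 - 5)/(-2 - 3) = -(-14)/(-5) = -(-14)*(-1)/5 = -7*⅖ = -14/5)
C(v) = -36 (C(v) = (-18 + 30)*(-1 - 2) = 12*(-3) = -36)
C(d(-5)) + 3610 = -36 + 3610 = 3574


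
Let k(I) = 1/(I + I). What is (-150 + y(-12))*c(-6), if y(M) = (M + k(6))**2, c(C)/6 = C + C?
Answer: 1151/2 ≈ 575.50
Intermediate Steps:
k(I) = 1/(2*I)
c(C) = 12*C (c(C) = 6*(C + C) = 6*(2*C) = 12*C)
y(M) = (1/12 + M)**2 (y(M) = (M + (1/2)/6)**2 = (M + (1/2)*(1/6))**2 = (M + 1/12)**2 = (1/12 + M)**2)
(-150 + y(-12))*c(-6) = (-150 + (1 + 12*(-12))**2/144)*(12*(-6)) = (-150 + (1 - 144)**2/144)*(-72) = (-150 + (1/144)*(-143)**2)*(-72) = (-150 + (1/144)*20449)*(-72) = (-150 + 20449/144)*(-72) = -1151/144*(-72) = 1151/2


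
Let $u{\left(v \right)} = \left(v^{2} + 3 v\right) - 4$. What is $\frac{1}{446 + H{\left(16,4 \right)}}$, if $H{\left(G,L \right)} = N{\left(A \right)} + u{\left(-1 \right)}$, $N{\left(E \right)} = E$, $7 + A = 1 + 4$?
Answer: $\frac{1}{438} \approx 0.0022831$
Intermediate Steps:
$A = -2$ ($A = -7 + \left(1 + 4\right) = -7 + 5 = -2$)
$u{\left(v \right)} = -4 + v^{2} + 3 v$
$H{\left(G,L \right)} = -8$ ($H{\left(G,L \right)} = -2 + \left(-4 + \left(-1\right)^{2} + 3 \left(-1\right)\right) = -2 - 6 = -8$)
$\frac{1}{446 + H{\left(16,4 \right)}} = \frac{1}{446 - 8} = \frac{1}{438}$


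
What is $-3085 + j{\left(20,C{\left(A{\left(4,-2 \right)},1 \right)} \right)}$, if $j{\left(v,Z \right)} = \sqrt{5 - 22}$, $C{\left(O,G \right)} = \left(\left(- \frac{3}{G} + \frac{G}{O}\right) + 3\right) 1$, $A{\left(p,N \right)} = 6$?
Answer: $-3085 + i \sqrt{17} \approx -3085.0 + 4.1231 i$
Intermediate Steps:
$C{\left(O,G \right)} = 3 - \frac{3}{G} + \frac{G}{O}$ ($C{\left(O,G \right)} = \left(3 - \frac{3}{G} + \frac{G}{O}\right) 1 = 3 - \frac{3}{G} + \frac{G}{O}$)
$j{\left(v,Z \right)} = i \sqrt{17}$ ($j{\left(v,Z \right)} = \sqrt{-17} = i \sqrt{17}$)
$-3085 + j{\left(20,C{\left(A{\left(4,-2 \right)},1 \right)} \right)} = -3085 + i \sqrt{17}$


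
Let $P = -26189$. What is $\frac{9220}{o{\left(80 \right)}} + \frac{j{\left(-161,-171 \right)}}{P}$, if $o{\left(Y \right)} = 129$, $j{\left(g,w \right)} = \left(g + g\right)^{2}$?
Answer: $\frac{228087344}{3378381} \approx 67.514$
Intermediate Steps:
$j{\left(g,w \right)} = 4 g^{2}$ ($j{\left(g,w \right)} = \left(2 g\right)^{2} = 4 g^{2}$)
$\frac{9220}{o{\left(80 \right)}} + \frac{j{\left(-161,-171 \right)}}{P} = \frac{9220}{129} + \frac{4 \left(-161\right)^{2}}{-26189} = 9220 \cdot \frac{1}{129} + 4 \cdot 25921 \left(- \frac{1}{26189}\right) = \frac{9220}{129} + 103684 \left(- \frac{1}{26189}\right) = \frac{9220}{129} - \frac{103684}{26189} = \frac{228087344}{3378381}$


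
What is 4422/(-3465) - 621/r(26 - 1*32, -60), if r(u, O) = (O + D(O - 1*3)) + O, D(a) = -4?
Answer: 48589/13020 ≈ 3.7319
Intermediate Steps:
r(u, O) = -4 + 2*O (r(u, O) = (O - 4) + O = (-4 + O) + O = -4 + 2*O)
4422/(-3465) - 621/r(26 - 1*32, -60) = 4422/(-3465) - 621/(-4 + 2*(-60)) = 4422*(-1/3465) - 621/(-4 - 120) = -134/105 - 621/(-124) = -134/105 - 621*(-1/124) = -134/105 + 621/124 = 48589/13020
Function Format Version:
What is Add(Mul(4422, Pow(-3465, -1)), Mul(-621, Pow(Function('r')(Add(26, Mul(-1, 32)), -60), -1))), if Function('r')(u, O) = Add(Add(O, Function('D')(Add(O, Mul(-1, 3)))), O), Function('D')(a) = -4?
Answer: Rational(48589, 13020) ≈ 3.7319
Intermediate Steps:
Function('r')(u, O) = Add(-4, Mul(2, O)) (Function('r')(u, O) = Add(Add(O, -4), O) = Add(Add(-4, O), O) = Add(-4, Mul(2, O)))
Add(Mul(4422, Pow(-3465, -1)), Mul(-621, Pow(Function('r')(Add(26, Mul(-1, 32)), -60), -1))) = Add(Mul(4422, Pow(-3465, -1)), Mul(-621, Pow(Add(-4, Mul(2, -60)), -1))) = Add(Mul(4422, Rational(-1, 3465)), Mul(-621, Pow(Add(-4, -120), -1))) = Add(Rational(-134, 105), Mul(-621, Pow(-124, -1))) = Add(Rational(-134, 105), Mul(-621, Rational(-1, 124))) = Add(Rational(-134, 105), Rational(621, 124)) = Rational(48589, 13020)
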